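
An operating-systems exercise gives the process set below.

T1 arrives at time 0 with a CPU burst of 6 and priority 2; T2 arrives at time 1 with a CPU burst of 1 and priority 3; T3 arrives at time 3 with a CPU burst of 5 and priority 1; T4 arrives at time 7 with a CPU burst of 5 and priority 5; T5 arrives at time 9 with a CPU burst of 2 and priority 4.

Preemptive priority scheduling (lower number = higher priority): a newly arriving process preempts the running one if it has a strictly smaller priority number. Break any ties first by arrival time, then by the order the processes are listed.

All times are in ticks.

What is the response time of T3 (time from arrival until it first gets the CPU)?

0

Schedule: | T1 0-3 | T3 3-8 | T1 8-11 | T2 11-12 | T5 12-14 | T4 14-19 |
Completion: T1=11  T2=12  T3=8  T4=19  T5=14
Turnaround (C−A): T1=11  T2=11  T3=5  T4=12  T5=5
Response(T3) = first start − arrival = 3 − 3 = 0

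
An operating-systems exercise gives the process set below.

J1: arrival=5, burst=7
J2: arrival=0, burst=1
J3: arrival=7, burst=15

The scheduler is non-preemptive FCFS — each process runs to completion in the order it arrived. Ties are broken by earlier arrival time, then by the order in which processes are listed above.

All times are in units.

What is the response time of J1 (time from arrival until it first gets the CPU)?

Schedule: | J2 0-1 | idle 1-5 | J1 5-12 | J3 12-27 |
Completion: J1=12  J2=1  J3=27
Response(J1) = first start − arrival = 5 − 5 = 0

0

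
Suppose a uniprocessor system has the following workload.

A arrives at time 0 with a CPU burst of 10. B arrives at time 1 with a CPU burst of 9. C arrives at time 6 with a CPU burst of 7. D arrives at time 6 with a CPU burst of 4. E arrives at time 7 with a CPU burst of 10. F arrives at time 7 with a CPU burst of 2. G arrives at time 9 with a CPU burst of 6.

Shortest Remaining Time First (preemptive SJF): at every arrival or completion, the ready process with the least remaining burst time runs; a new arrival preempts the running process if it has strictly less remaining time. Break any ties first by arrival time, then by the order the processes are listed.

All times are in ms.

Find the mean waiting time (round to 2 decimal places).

Schedule: | A 0-7 | F 7-9 | A 9-12 | D 12-16 | G 16-22 | C 22-29 | B 29-38 | E 38-48 |
Completion: A=12  B=38  C=29  D=16  E=48  F=9  G=22
Waiting times: A=2, B=28, C=16, D=6, E=31, F=0, G=7
Average waiting = (2+28+16+6+31+0+7) / 7 = 90/7 = 12.86

12.86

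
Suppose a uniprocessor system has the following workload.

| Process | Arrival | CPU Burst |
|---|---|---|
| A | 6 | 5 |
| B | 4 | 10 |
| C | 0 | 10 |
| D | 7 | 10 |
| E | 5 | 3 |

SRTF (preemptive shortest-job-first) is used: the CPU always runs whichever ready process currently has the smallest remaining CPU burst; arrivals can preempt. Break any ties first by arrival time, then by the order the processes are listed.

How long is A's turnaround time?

Timeline: | C 0-5 | E 5-8 | C 8-13 | A 13-18 | B 18-28 | D 28-38 |
Completion: A=18  B=28  C=13  D=38  E=8
Turnaround(A) = completion − arrival = 18 − 6 = 12

12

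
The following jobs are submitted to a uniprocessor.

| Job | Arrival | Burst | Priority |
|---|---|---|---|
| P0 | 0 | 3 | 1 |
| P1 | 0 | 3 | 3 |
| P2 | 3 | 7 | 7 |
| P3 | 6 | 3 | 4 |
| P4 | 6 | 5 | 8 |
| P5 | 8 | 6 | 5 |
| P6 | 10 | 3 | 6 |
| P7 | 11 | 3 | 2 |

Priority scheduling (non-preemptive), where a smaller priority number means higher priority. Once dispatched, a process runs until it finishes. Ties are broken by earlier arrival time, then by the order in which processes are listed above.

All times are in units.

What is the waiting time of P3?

Timeline: | P0 0-3 | P1 3-6 | P3 6-9 | P5 9-15 | P7 15-18 | P6 18-21 | P2 21-28 | P4 28-33 |
Completion: P0=3  P1=6  P2=28  P3=9  P4=33  P5=15  P6=21  P7=18
Waiting(P3) = turnaround − burst = 3 − 3 = 0

0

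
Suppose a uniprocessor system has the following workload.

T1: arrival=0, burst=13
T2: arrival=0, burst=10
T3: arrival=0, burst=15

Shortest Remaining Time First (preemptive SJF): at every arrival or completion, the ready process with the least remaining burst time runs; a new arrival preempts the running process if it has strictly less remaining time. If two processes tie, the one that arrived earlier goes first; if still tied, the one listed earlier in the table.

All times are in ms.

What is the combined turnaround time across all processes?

Timeline: | T2 0-10 | T1 10-23 | T3 23-38 |
Completion: T1=23  T2=10  T3=38
Turnaround (C−A): T1=23  T2=10  T3=38
Turnaround = completion − arrival: T1=23, T2=10, T3=38
Total turnaround = 23 + 10 + 38 = 71

71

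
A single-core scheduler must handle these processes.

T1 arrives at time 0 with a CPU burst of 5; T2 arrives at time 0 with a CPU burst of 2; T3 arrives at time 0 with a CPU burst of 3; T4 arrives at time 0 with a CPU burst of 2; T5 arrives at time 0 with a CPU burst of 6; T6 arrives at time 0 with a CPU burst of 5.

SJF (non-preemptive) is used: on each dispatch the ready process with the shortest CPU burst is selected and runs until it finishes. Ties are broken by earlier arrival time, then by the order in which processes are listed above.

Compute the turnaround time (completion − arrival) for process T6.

Gantt: | T2 0-2 | T4 2-4 | T3 4-7 | T1 7-12 | T6 12-17 | T5 17-23 |
Completion: T1=12  T2=2  T3=7  T4=4  T5=23  T6=17
Turnaround (C−A): T1=12  T2=2  T3=7  T4=4  T5=23  T6=17
Turnaround(T6) = completion − arrival = 17 − 0 = 17

17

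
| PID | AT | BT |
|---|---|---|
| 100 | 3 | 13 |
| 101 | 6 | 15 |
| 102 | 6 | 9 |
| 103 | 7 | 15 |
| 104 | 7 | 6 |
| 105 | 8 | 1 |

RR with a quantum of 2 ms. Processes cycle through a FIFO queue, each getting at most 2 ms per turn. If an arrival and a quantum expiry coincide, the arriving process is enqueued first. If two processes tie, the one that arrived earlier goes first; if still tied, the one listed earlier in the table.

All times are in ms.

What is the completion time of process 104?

36

Schedule: | idle 0-3 | 100 3-7 | 101 7-9 | 102 9-11 | 103 11-13 | 104 13-15 | 100 15-17 | 105 17-18 | 101 18-20 | 102 20-22 | 103 22-24 | 104 24-26 | 100 26-28 | 101 28-30 | 102 30-32 | 103 32-34 | 104 34-36 | 100 36-38 | 101 38-40 | 102 40-42 | 103 42-44 | 100 44-46 | 101 46-48 | 102 48-49 | 103 49-51 | 100 51-52 | 101 52-54 | 103 54-56 | 101 56-58 | 103 58-60 | 101 60-61 | 103 61-62 |
Completion: 100=52  101=61  102=49  103=62  104=36  105=18
Turnaround (C−A): 100=49  101=55  102=43  103=55  104=29  105=10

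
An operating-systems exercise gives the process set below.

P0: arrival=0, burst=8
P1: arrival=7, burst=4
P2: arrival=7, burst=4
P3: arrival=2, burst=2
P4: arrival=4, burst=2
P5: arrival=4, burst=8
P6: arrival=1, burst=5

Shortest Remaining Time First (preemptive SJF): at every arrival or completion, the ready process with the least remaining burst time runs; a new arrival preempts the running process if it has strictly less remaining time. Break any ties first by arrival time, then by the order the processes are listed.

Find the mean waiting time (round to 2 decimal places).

7.43

Gantt: | P0 0-1 | P6 1-2 | P3 2-4 | P4 4-6 | P6 6-10 | P1 10-14 | P2 14-18 | P0 18-25 | P5 25-33 |
Completion: P0=25  P1=14  P2=18  P3=4  P4=6  P5=33  P6=10
Turnaround (C−A): P0=25  P1=7  P2=11  P3=2  P4=2  P5=29  P6=9
Waiting times: P0=17, P1=3, P2=7, P3=0, P4=0, P5=21, P6=4
Average waiting = (17+3+7+0+0+21+4) / 7 = 52/7 = 7.43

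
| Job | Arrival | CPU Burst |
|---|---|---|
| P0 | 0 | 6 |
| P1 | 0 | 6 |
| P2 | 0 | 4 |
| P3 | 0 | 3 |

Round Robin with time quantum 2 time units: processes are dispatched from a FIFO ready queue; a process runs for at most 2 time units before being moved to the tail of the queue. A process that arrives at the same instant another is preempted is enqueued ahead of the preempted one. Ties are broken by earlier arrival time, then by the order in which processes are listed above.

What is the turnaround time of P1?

19

Gantt: | P0 0-2 | P1 2-4 | P2 4-6 | P3 6-8 | P0 8-10 | P1 10-12 | P2 12-14 | P3 14-15 | P0 15-17 | P1 17-19 |
Completion: P0=17  P1=19  P2=14  P3=15
Turnaround (C−A): P0=17  P1=19  P2=14  P3=15
Turnaround(P1) = completion − arrival = 19 − 0 = 19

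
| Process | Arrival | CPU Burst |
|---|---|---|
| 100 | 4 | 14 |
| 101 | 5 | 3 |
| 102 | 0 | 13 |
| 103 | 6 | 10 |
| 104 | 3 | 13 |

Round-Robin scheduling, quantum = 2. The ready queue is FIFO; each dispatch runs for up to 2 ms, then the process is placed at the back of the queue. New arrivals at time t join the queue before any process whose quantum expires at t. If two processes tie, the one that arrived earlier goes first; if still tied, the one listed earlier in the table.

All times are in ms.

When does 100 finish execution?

Gantt: | 102 0-4 | 104 4-6 | 100 6-8 | 102 8-10 | 101 10-12 | 103 12-14 | 104 14-16 | 100 16-18 | 102 18-20 | 101 20-21 | 103 21-23 | 104 23-25 | 100 25-27 | 102 27-29 | 103 29-31 | 104 31-33 | 100 33-35 | 102 35-37 | 103 37-39 | 104 39-41 | 100 41-43 | 102 43-44 | 103 44-46 | 104 46-48 | 100 48-50 | 104 50-51 | 100 51-53 |
Completion: 100=53  101=21  102=44  103=46  104=51
Turnaround (C−A): 100=49  101=16  102=44  103=40  104=48

53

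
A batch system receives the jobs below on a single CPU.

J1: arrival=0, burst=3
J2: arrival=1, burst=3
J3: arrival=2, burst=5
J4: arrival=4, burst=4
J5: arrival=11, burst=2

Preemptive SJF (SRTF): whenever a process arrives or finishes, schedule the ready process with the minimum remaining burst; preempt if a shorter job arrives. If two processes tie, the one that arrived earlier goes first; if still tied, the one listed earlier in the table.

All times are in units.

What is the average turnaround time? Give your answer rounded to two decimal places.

6.20

Gantt: | J1 0-3 | J2 3-6 | J4 6-10 | J3 10-11 | J5 11-13 | J3 13-17 |
Completion: J1=3  J2=6  J3=17  J4=10  J5=13
Turnaround (C−A): J1=3  J2=5  J3=15  J4=6  J5=2
Turnaround times: J1=3, J2=5, J3=15, J4=6, J5=2
Average turnaround = (3+5+15+6+2) / 5 = 31/5 = 6.20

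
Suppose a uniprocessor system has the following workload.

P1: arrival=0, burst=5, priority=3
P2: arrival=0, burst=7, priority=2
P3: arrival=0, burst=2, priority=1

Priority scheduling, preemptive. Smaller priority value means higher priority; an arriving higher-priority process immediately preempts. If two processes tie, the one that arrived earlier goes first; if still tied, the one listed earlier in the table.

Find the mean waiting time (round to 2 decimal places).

Schedule: | P3 0-2 | P2 2-9 | P1 9-14 |
Completion: P1=14  P2=9  P3=2
Turnaround (C−A): P1=14  P2=9  P3=2
Waiting times: P1=9, P2=2, P3=0
Average waiting = (9+2+0) / 3 = 11/3 = 3.67

3.67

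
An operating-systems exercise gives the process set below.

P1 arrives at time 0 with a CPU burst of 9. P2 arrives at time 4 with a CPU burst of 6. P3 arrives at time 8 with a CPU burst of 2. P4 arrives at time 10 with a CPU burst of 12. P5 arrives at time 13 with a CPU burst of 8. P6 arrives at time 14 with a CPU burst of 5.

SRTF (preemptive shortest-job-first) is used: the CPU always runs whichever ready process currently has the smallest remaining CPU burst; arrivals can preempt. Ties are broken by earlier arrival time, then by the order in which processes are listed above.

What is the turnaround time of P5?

Schedule: | P1 0-9 | P3 9-11 | P2 11-17 | P6 17-22 | P5 22-30 | P4 30-42 |
Completion: P1=9  P2=17  P3=11  P4=42  P5=30  P6=22
Turnaround (C−A): P1=9  P2=13  P3=3  P4=32  P5=17  P6=8
Turnaround(P5) = completion − arrival = 30 − 13 = 17

17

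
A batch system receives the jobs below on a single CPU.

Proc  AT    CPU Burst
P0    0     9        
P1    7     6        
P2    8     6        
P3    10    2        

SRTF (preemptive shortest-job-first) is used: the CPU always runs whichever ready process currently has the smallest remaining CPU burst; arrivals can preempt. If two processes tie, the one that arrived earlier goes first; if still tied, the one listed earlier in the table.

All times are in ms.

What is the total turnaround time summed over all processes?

Gantt: | P0 0-9 | P1 9-10 | P3 10-12 | P1 12-17 | P2 17-23 |
Completion: P0=9  P1=17  P2=23  P3=12
Turnaround (C−A): P0=9  P1=10  P2=15  P3=2
Turnaround = completion − arrival: P0=9, P1=10, P2=15, P3=2
Total turnaround = 9 + 10 + 15 + 2 = 36

36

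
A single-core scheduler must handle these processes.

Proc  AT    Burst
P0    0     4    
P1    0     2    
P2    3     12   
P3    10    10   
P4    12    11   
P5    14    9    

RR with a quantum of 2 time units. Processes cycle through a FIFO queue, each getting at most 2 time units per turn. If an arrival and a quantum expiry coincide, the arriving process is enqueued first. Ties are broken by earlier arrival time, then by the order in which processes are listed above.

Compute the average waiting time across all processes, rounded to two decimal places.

Timeline: | P0 0-2 | P1 2-4 | P0 4-6 | P2 6-10 | P3 10-12 | P2 12-14 | P4 14-16 | P3 16-18 | P5 18-20 | P2 20-22 | P4 22-24 | P3 24-26 | P5 26-28 | P2 28-30 | P4 30-32 | P3 32-34 | P5 34-36 | P2 36-38 | P4 38-40 | P3 40-42 | P5 42-44 | P4 44-46 | P5 46-47 | P4 47-48 |
Completion: P0=6  P1=4  P2=38  P3=42  P4=48  P5=47
Turnaround (C−A): P0=6  P1=4  P2=35  P3=32  P4=36  P5=33
Waiting times: P0=2, P1=2, P2=23, P3=22, P4=25, P5=24
Average waiting = (2+2+23+22+25+24) / 6 = 98/6 = 16.33

16.33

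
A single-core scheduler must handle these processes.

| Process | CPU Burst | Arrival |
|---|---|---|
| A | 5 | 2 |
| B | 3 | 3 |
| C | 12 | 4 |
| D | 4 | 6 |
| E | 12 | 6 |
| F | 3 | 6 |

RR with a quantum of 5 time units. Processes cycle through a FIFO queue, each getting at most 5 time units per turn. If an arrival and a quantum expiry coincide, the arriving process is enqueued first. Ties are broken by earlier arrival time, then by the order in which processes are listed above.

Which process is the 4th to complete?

F

Schedule: | idle 0-2 | A 2-7 | B 7-10 | C 10-15 | D 15-19 | E 19-24 | F 24-27 | C 27-32 | E 32-37 | C 37-39 | E 39-41 |
Completion: A=7  B=10  C=39  D=19  E=41  F=27
Turnaround (C−A): A=5  B=7  C=35  D=13  E=35  F=21
Finish order: A → B → D → F → C → E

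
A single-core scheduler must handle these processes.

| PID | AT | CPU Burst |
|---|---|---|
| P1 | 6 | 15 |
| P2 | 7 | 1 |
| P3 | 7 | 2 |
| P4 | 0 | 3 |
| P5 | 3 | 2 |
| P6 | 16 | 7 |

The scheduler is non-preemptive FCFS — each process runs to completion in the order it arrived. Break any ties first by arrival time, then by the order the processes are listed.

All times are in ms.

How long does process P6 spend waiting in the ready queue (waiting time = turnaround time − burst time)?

8

Timeline: | P4 0-3 | P5 3-5 | idle 5-6 | P1 6-21 | P2 21-22 | P3 22-24 | P6 24-31 |
Completion: P1=21  P2=22  P3=24  P4=3  P5=5  P6=31
Turnaround (C−A): P1=15  P2=15  P3=17  P4=3  P5=2  P6=15
Waiting(P6) = turnaround − burst = 15 − 7 = 8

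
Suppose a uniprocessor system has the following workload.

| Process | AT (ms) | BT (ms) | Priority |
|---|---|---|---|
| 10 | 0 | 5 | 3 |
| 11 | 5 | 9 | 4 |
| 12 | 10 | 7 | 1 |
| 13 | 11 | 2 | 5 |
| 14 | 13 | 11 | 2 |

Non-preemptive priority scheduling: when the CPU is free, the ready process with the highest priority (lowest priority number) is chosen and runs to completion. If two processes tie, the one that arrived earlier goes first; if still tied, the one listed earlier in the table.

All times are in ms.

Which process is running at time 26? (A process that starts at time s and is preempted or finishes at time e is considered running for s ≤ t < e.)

Schedule: | 10 0-5 | 11 5-14 | 12 14-21 | 14 21-32 | 13 32-34 |
Completion: 10=5  11=14  12=21  13=34  14=32
Turnaround (C−A): 10=5  11=9  12=11  13=23  14=19

14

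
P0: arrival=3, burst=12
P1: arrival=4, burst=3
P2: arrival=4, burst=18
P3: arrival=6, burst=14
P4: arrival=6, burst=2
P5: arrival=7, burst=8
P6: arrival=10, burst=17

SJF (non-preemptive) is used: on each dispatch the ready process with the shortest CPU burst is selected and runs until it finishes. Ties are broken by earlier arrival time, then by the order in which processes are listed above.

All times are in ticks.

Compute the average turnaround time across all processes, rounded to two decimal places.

31.14

Timeline: | idle 0-3 | P0 3-15 | P4 15-17 | P1 17-20 | P5 20-28 | P3 28-42 | P6 42-59 | P2 59-77 |
Completion: P0=15  P1=20  P2=77  P3=42  P4=17  P5=28  P6=59
Turnaround times: P0=12, P1=16, P2=73, P3=36, P4=11, P5=21, P6=49
Average turnaround = (12+16+73+36+11+21+49) / 7 = 218/7 = 31.14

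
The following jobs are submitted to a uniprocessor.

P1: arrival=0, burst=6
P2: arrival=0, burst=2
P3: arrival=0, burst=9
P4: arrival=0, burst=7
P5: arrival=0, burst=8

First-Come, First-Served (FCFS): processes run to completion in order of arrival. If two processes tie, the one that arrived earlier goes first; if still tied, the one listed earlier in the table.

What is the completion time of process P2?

8

Timeline: | P1 0-6 | P2 6-8 | P3 8-17 | P4 17-24 | P5 24-32 |
Completion: P1=6  P2=8  P3=17  P4=24  P5=32
Turnaround (C−A): P1=6  P2=8  P3=17  P4=24  P5=32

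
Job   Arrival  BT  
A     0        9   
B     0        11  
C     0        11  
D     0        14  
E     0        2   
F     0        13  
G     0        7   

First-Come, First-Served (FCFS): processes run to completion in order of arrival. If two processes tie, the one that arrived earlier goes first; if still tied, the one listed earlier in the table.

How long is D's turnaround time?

Gantt: | A 0-9 | B 9-20 | C 20-31 | D 31-45 | E 45-47 | F 47-60 | G 60-67 |
Completion: A=9  B=20  C=31  D=45  E=47  F=60  G=67
Turnaround (C−A): A=9  B=20  C=31  D=45  E=47  F=60  G=67
Turnaround(D) = completion − arrival = 45 − 0 = 45

45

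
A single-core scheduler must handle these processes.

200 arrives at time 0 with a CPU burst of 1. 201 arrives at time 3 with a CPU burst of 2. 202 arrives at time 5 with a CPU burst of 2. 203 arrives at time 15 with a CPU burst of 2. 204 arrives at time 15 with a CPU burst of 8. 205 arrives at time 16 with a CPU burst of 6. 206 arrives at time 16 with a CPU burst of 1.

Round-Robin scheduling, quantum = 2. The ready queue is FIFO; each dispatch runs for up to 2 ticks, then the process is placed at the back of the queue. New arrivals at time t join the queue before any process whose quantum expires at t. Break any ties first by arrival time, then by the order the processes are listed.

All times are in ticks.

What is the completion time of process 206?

22

Schedule: | 200 0-1 | idle 1-3 | 201 3-5 | 202 5-7 | idle 7-15 | 203 15-17 | 204 17-19 | 205 19-21 | 206 21-22 | 204 22-24 | 205 24-26 | 204 26-28 | 205 28-30 | 204 30-32 |
Completion: 200=1  201=5  202=7  203=17  204=32  205=30  206=22
Turnaround (C−A): 200=1  201=2  202=2  203=2  204=17  205=14  206=6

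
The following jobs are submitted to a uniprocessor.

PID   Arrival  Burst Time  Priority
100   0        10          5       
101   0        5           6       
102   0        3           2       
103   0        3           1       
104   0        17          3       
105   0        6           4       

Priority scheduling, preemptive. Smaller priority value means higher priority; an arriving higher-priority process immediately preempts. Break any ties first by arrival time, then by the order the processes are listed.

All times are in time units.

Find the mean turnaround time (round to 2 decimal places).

24.00

Schedule: | 103 0-3 | 102 3-6 | 104 6-23 | 105 23-29 | 100 29-39 | 101 39-44 |
Completion: 100=39  101=44  102=6  103=3  104=23  105=29
Turnaround (C−A): 100=39  101=44  102=6  103=3  104=23  105=29
Turnaround times: 100=39, 101=44, 102=6, 103=3, 104=23, 105=29
Average turnaround = (39+44+6+3+23+29) / 6 = 144/6 = 24.00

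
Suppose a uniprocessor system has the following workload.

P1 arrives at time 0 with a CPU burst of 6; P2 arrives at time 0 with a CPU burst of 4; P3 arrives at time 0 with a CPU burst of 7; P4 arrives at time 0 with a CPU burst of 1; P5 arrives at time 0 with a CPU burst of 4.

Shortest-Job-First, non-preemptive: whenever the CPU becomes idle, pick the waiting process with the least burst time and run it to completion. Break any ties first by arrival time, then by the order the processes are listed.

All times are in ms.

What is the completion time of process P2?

5

Gantt: | P4 0-1 | P2 1-5 | P5 5-9 | P1 9-15 | P3 15-22 |
Completion: P1=15  P2=5  P3=22  P4=1  P5=9
Turnaround (C−A): P1=15  P2=5  P3=22  P4=1  P5=9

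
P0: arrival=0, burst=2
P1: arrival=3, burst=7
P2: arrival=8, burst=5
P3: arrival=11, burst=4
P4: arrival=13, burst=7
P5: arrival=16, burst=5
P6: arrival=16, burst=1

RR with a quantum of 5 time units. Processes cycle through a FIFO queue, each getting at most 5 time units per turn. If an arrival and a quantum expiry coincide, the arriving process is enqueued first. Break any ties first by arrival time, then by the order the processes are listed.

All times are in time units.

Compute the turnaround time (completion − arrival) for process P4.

Timeline: | P0 0-2 | idle 2-3 | P1 3-8 | P2 8-13 | P1 13-15 | P3 15-19 | P4 19-24 | P5 24-29 | P6 29-30 | P4 30-32 |
Completion: P0=2  P1=15  P2=13  P3=19  P4=32  P5=29  P6=30
Turnaround (C−A): P0=2  P1=12  P2=5  P3=8  P4=19  P5=13  P6=14
Turnaround(P4) = completion − arrival = 32 − 13 = 19

19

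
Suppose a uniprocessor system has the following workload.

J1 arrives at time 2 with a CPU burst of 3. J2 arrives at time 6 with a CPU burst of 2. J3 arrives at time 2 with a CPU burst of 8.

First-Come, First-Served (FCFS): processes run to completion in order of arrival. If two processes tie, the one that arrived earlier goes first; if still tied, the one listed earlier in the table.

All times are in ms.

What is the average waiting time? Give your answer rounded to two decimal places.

3.33

Timeline: | idle 0-2 | J1 2-5 | J3 5-13 | J2 13-15 |
Completion: J1=5  J2=15  J3=13
Waiting times: J1=0, J2=7, J3=3
Average waiting = (0+7+3) / 3 = 10/3 = 3.33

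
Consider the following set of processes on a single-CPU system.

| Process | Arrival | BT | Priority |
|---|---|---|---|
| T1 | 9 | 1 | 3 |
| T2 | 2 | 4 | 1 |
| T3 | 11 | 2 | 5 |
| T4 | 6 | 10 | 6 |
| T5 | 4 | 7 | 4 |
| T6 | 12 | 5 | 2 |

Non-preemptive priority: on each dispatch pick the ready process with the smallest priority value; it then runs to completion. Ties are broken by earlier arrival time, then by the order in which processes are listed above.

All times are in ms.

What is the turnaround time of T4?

Timeline: | idle 0-2 | T2 2-6 | T5 6-13 | T6 13-18 | T1 18-19 | T3 19-21 | T4 21-31 |
Completion: T1=19  T2=6  T3=21  T4=31  T5=13  T6=18
Turnaround(T4) = completion − arrival = 31 − 6 = 25

25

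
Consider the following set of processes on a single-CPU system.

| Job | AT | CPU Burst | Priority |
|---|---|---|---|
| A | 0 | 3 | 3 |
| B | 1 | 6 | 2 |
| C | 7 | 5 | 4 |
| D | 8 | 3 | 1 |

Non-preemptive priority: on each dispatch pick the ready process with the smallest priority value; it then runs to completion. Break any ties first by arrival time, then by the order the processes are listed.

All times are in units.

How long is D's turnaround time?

Schedule: | A 0-3 | B 3-9 | D 9-12 | C 12-17 |
Completion: A=3  B=9  C=17  D=12
Turnaround (C−A): A=3  B=8  C=10  D=4
Turnaround(D) = completion − arrival = 12 − 8 = 4

4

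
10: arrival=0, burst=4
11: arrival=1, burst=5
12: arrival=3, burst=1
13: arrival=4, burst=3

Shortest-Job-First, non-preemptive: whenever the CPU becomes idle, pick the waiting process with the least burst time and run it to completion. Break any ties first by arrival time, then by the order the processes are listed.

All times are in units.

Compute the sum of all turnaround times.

Timeline: | 10 0-4 | 12 4-5 | 13 5-8 | 11 8-13 |
Completion: 10=4  11=13  12=5  13=8
Turnaround = completion − arrival: 10=4, 11=12, 12=2, 13=4
Total turnaround = 4 + 12 + 2 + 4 = 22

22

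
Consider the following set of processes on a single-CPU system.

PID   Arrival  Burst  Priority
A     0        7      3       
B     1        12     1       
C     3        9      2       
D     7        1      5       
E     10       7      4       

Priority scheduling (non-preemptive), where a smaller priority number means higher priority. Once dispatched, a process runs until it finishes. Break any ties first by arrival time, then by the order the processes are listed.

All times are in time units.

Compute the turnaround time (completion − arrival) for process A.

7

Timeline: | A 0-7 | B 7-19 | C 19-28 | E 28-35 | D 35-36 |
Completion: A=7  B=19  C=28  D=36  E=35
Turnaround(A) = completion − arrival = 7 − 0 = 7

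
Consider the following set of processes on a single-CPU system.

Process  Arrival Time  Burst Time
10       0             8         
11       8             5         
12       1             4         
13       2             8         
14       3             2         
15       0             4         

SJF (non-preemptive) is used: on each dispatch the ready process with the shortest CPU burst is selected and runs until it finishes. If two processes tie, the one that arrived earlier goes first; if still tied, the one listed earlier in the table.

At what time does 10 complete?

Gantt: | 15 0-4 | 14 4-6 | 12 6-10 | 11 10-15 | 10 15-23 | 13 23-31 |
Completion: 10=23  11=15  12=10  13=31  14=6  15=4

23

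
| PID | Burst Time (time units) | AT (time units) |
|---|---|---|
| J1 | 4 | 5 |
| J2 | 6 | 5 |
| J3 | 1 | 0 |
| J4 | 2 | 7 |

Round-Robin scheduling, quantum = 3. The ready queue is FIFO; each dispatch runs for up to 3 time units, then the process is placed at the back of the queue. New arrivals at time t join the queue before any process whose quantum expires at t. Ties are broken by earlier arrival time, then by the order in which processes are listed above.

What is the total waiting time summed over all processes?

Timeline: | J3 0-1 | idle 1-5 | J1 5-8 | J2 8-11 | J4 11-13 | J1 13-14 | J2 14-17 |
Completion: J1=14  J2=17  J3=1  J4=13
Turnaround (C−A): J1=9  J2=12  J3=1  J4=6
Waiting = turnaround − burst: J1=5, J2=6, J3=0, J4=4
Total waiting = 5 + 6 + 0 + 4 = 15

15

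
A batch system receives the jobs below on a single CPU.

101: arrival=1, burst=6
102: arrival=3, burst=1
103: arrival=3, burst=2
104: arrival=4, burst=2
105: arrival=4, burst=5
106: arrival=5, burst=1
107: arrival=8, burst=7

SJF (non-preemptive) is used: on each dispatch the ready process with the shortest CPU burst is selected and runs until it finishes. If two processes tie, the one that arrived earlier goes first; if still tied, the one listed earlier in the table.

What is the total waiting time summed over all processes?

Schedule: | idle 0-1 | 101 1-7 | 102 7-8 | 106 8-9 | 103 9-11 | 104 11-13 | 105 13-18 | 107 18-25 |
Completion: 101=7  102=8  103=11  104=13  105=18  106=9  107=25
Waiting = turnaround − burst: 101=0, 102=4, 103=6, 104=7, 105=9, 106=3, 107=10
Total waiting = 0 + 4 + 6 + 7 + 9 + 3 + 10 = 39

39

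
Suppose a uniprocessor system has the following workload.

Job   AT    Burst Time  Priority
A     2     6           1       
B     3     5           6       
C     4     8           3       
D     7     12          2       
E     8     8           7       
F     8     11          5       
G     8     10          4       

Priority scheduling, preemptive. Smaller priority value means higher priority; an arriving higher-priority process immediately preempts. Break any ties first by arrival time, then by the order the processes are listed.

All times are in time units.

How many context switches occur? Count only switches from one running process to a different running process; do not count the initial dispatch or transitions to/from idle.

Schedule: | idle 0-2 | A 2-8 | D 8-20 | C 20-28 | G 28-38 | F 38-49 | B 49-54 | E 54-62 |
Completion: A=8  B=54  C=28  D=20  E=62  F=49  G=38
Turnaround (C−A): A=6  B=51  C=24  D=13  E=54  F=41  G=30

6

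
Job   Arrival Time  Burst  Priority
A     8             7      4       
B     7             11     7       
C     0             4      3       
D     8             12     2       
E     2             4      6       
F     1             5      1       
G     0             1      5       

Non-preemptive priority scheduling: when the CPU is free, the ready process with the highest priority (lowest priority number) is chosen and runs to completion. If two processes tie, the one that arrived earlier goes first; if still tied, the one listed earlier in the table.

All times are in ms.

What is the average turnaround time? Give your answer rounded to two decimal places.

Gantt: | C 0-4 | F 4-9 | D 9-21 | A 21-28 | G 28-29 | E 29-33 | B 33-44 |
Completion: A=28  B=44  C=4  D=21  E=33  F=9  G=29
Turnaround times: A=20, B=37, C=4, D=13, E=31, F=8, G=29
Average turnaround = (20+37+4+13+31+8+29) / 7 = 142/7 = 20.29

20.29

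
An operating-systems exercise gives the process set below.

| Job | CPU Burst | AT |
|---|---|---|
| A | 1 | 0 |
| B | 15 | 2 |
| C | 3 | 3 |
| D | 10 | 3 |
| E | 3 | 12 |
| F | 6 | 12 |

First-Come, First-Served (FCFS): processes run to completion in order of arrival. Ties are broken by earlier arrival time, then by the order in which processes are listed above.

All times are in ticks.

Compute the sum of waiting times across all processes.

Timeline: | A 0-1 | idle 1-2 | B 2-17 | C 17-20 | D 20-30 | E 30-33 | F 33-39 |
Completion: A=1  B=17  C=20  D=30  E=33  F=39
Turnaround (C−A): A=1  B=15  C=17  D=27  E=21  F=27
Waiting = turnaround − burst: A=0, B=0, C=14, D=17, E=18, F=21
Total waiting = 0 + 0 + 14 + 17 + 18 + 21 = 70

70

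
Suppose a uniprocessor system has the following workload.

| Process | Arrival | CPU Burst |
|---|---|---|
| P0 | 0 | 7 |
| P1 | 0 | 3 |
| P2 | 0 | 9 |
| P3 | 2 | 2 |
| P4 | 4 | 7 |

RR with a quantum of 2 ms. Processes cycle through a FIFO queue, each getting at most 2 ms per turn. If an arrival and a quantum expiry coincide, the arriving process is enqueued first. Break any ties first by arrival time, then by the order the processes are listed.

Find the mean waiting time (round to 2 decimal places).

12.80

Timeline: | P0 0-2 | P1 2-4 | P2 4-6 | P3 6-8 | P0 8-10 | P4 10-12 | P1 12-13 | P2 13-15 | P0 15-17 | P4 17-19 | P2 19-21 | P0 21-22 | P4 22-24 | P2 24-26 | P4 26-27 | P2 27-28 |
Completion: P0=22  P1=13  P2=28  P3=8  P4=27
Waiting times: P0=15, P1=10, P2=19, P3=4, P4=16
Average waiting = (15+10+19+4+16) / 5 = 64/5 = 12.80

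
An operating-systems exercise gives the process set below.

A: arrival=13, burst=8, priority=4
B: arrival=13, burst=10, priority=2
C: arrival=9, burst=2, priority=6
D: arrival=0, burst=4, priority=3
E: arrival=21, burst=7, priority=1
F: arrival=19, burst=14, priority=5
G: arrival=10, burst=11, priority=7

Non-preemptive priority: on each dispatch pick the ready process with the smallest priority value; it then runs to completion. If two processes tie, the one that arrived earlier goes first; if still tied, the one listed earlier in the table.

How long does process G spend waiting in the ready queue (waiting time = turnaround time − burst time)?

Schedule: | D 0-4 | idle 4-9 | C 9-11 | G 11-22 | E 22-29 | B 29-39 | A 39-47 | F 47-61 |
Completion: A=47  B=39  C=11  D=4  E=29  F=61  G=22
Turnaround (C−A): A=34  B=26  C=2  D=4  E=8  F=42  G=12
Waiting(G) = turnaround − burst = 12 − 11 = 1

1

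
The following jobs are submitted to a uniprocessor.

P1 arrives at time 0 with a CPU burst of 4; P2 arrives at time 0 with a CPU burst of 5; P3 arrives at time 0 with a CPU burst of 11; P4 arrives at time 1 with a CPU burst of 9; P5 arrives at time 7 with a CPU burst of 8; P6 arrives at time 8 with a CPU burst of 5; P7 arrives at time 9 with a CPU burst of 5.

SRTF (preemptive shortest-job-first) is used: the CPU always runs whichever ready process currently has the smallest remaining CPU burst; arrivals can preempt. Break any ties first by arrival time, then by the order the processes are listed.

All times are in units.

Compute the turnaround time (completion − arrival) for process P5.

20

Schedule: | P1 0-4 | P2 4-9 | P6 9-14 | P7 14-19 | P5 19-27 | P4 27-36 | P3 36-47 |
Completion: P1=4  P2=9  P3=47  P4=36  P5=27  P6=14  P7=19
Turnaround (C−A): P1=4  P2=9  P3=47  P4=35  P5=20  P6=6  P7=10
Turnaround(P5) = completion − arrival = 27 − 7 = 20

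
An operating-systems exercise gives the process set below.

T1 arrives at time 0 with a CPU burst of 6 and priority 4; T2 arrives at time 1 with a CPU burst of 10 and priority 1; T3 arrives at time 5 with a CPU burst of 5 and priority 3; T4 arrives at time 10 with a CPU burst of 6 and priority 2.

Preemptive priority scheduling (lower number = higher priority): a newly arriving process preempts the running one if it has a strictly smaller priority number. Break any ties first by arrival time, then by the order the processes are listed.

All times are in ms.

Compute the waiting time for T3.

Timeline: | T1 0-1 | T2 1-11 | T4 11-17 | T3 17-22 | T1 22-27 |
Completion: T1=27  T2=11  T3=22  T4=17
Turnaround (C−A): T1=27  T2=10  T3=17  T4=7
Waiting(T3) = turnaround − burst = 17 − 5 = 12

12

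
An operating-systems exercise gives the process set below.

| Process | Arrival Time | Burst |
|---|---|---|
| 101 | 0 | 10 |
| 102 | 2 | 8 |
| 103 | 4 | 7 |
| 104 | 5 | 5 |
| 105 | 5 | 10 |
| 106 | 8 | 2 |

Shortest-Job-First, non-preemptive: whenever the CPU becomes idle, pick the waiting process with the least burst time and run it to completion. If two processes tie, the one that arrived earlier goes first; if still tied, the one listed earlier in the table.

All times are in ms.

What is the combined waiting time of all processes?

71

Timeline: | 101 0-10 | 106 10-12 | 104 12-17 | 103 17-24 | 102 24-32 | 105 32-42 |
Completion: 101=10  102=32  103=24  104=17  105=42  106=12
Waiting = turnaround − burst: 101=0, 102=22, 103=13, 104=7, 105=27, 106=2
Total waiting = 0 + 22 + 13 + 7 + 27 + 2 = 71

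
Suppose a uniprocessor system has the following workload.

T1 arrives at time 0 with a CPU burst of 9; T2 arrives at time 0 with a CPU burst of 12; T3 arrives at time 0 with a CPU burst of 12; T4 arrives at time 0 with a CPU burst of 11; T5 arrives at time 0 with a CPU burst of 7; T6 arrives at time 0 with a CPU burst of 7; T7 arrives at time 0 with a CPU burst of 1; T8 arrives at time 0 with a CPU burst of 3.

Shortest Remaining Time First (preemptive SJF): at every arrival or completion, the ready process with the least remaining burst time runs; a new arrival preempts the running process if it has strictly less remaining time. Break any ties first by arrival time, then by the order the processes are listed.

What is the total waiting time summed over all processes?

149

Gantt: | T7 0-1 | T8 1-4 | T5 4-11 | T6 11-18 | T1 18-27 | T4 27-38 | T2 38-50 | T3 50-62 |
Completion: T1=27  T2=50  T3=62  T4=38  T5=11  T6=18  T7=1  T8=4
Turnaround (C−A): T1=27  T2=50  T3=62  T4=38  T5=11  T6=18  T7=1  T8=4
Waiting = turnaround − burst: T1=18, T2=38, T3=50, T4=27, T5=4, T6=11, T7=0, T8=1
Total waiting = 18 + 38 + 50 + 27 + 4 + 11 + 0 + 1 = 149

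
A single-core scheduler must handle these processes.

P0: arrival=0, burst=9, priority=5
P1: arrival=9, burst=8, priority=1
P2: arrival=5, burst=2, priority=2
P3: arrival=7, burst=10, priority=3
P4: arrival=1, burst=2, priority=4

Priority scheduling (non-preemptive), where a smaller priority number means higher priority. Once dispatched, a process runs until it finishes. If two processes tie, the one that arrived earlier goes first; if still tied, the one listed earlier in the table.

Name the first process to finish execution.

P0

Timeline: | P0 0-9 | P1 9-17 | P2 17-19 | P3 19-29 | P4 29-31 |
Completion: P0=9  P1=17  P2=19  P3=29  P4=31
Turnaround (C−A): P0=9  P1=8  P2=14  P3=22  P4=30
Finish order: P0 → P1 → P2 → P3 → P4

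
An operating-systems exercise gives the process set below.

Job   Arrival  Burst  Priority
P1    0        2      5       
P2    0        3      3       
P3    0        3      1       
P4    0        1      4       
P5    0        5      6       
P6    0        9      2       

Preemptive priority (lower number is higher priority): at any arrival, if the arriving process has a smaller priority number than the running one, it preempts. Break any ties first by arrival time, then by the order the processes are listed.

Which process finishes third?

Timeline: | P3 0-3 | P6 3-12 | P2 12-15 | P4 15-16 | P1 16-18 | P5 18-23 |
Completion: P1=18  P2=15  P3=3  P4=16  P5=23  P6=12
Finish order: P3 → P6 → P2 → P4 → P1 → P5

P2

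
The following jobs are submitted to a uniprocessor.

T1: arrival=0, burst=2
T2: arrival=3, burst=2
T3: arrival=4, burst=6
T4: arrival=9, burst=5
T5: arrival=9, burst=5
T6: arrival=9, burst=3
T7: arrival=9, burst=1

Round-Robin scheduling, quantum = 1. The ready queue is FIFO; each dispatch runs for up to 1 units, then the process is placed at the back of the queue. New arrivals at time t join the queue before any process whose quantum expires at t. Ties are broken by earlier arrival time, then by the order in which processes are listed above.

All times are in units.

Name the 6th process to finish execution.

T4

Timeline: | T1 0-2 | idle 2-3 | T2 3-4 | T3 4-5 | T2 5-6 | T3 6-9 | T4 9-10 | T5 10-11 | T6 11-12 | T7 12-13 | T3 13-14 | T4 14-15 | T5 15-16 | T6 16-17 | T3 17-18 | T4 18-19 | T5 19-20 | T6 20-21 | T4 21-22 | T5 22-23 | T4 23-24 | T5 24-25 |
Completion: T1=2  T2=6  T3=18  T4=24  T5=25  T6=21  T7=13
Turnaround (C−A): T1=2  T2=3  T3=14  T4=15  T5=16  T6=12  T7=4
Finish order: T1 → T2 → T7 → T3 → T6 → T4 → T5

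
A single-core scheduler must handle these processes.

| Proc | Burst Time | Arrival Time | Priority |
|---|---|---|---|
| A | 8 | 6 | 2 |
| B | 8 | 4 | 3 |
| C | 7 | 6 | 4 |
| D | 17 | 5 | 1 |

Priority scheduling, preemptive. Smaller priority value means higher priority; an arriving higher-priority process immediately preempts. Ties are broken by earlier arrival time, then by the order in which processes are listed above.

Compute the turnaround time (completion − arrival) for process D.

17

Gantt: | idle 0-4 | B 4-5 | D 5-22 | A 22-30 | B 30-37 | C 37-44 |
Completion: A=30  B=37  C=44  D=22
Turnaround (C−A): A=24  B=33  C=38  D=17
Turnaround(D) = completion − arrival = 22 − 5 = 17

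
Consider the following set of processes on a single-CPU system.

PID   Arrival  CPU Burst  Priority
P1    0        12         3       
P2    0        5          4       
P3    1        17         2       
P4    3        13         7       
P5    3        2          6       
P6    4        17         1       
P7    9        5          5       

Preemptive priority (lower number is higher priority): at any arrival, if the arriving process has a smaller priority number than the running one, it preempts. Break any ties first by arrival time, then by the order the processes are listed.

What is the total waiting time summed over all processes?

Schedule: | P1 0-1 | P3 1-4 | P6 4-21 | P3 21-35 | P1 35-46 | P2 46-51 | P7 51-56 | P5 56-58 | P4 58-71 |
Completion: P1=46  P2=51  P3=35  P4=71  P5=58  P6=21  P7=56
Turnaround (C−A): P1=46  P2=51  P3=34  P4=68  P5=55  P6=17  P7=47
Waiting = turnaround − burst: P1=34, P2=46, P3=17, P4=55, P5=53, P6=0, P7=42
Total waiting = 34 + 46 + 17 + 55 + 53 + 0 + 42 = 247

247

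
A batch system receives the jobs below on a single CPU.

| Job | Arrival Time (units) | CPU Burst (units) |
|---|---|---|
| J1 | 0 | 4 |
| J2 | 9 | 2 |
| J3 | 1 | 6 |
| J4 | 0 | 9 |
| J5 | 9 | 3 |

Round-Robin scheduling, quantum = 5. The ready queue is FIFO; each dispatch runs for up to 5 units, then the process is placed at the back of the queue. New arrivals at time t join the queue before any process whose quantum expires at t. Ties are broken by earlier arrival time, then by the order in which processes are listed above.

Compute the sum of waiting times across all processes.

43

Gantt: | J1 0-4 | J4 4-9 | J3 9-14 | J2 14-16 | J5 16-19 | J4 19-23 | J3 23-24 |
Completion: J1=4  J2=16  J3=24  J4=23  J5=19
Turnaround (C−A): J1=4  J2=7  J3=23  J4=23  J5=10
Waiting = turnaround − burst: J1=0, J2=5, J3=17, J4=14, J5=7
Total waiting = 0 + 5 + 17 + 14 + 7 = 43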